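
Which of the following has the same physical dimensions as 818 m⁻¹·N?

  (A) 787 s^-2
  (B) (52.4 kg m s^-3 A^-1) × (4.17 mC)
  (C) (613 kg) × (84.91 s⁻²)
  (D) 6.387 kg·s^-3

Reference: N·m⁻¹ = kg·m·s⁻²·m⁻¹ = kg·s⁻².
Each option:
  (A) s⁻²
  (B) [kg·m·s⁻³·A⁻¹] · [s·A] = kg·m·s⁻²
  (C) [kg] · [s⁻²] = kg·s⁻²  ← same
  (D) kg·s⁻³
Only (C) matches kg·s⁻².

(C)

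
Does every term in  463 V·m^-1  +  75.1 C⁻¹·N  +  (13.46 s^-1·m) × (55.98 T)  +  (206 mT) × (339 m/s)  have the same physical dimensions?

In SI base units:
  463 V·m^-1:  V·m⁻¹ = J·C⁻¹·m⁻¹ = kg·m·s⁻³·A⁻¹
  75.1 C⁻¹·N:  N·C⁻¹ = kg·m·s⁻²·(s·A)⁻¹ = kg·m·s⁻³·A⁻¹
  (13.46 s^-1·m) × (55.98 T):  [m·s⁻¹] · [kg·s⁻²·A⁻¹] = kg·m·s⁻³·A⁻¹
  (206 mT) × (339 m/s):  [kg·s⁻²·A⁻¹] · [m·s⁻¹] = kg·m·s⁻³·A⁻¹
Every term reduces to kg·m·s⁻³·A⁻¹.

Yes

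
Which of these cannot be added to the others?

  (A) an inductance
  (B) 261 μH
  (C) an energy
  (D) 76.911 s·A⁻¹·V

(C)

Dimensions:
  (A) [inductance] = kg·m²·s⁻²·A⁻²
  (B) H = V·s·A⁻¹ = kg·m²·s⁻²·A⁻²
  (C) [energy] = kg·m²·s⁻²
  (D) V·s·A⁻¹ = J·C⁻¹·s·A⁻¹ = kg·m²·s⁻²·A⁻²
All reduce to kg·m²·s⁻²·A⁻² except (C), which is kg·m²·s⁻².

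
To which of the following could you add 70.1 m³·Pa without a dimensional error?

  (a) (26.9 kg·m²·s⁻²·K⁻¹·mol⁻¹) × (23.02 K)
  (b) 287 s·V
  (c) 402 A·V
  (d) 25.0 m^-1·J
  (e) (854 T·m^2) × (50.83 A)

Reference: Pa·m³ = N·m⁻²·m³ = kg·m²·s⁻².
Each option:
  (a) [kg·m²·s⁻²·K⁻¹·mol⁻¹] · [K] = kg·m²·s⁻²·mol⁻¹
  (b) V·s = J·C⁻¹·s = kg·m²·s⁻²·A⁻¹
  (c) V·A = J·C⁻¹·A = kg·m²·s⁻³
  (d) J·m⁻¹ = N·m·m⁻¹ = kg·m·s⁻²
  (e) [kg·m²·s⁻²·A⁻¹] · [A] = kg·m²·s⁻²  ← same
Only (e) matches kg·m²·s⁻².

(e)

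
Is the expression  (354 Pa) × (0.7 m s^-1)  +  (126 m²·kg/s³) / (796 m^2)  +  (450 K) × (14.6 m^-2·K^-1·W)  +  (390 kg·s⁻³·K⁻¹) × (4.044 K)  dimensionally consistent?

Yes

Expand each in SI base units:
  (354 Pa) × (0.7 m s^-1):  [kg·m⁻¹·s⁻²] · [m·s⁻¹] = kg·s⁻³
  (126 m²·kg/s³) / (796 m^2):  [kg·m²·s⁻³] / [m²] = kg·s⁻³
  (450 K) × (14.6 m^-2·K^-1·W):  [K] · [kg·s⁻³·K⁻¹] = kg·s⁻³
  (390 kg·s⁻³·K⁻¹) × (4.044 K):  [kg·s⁻³·K⁻¹] · [K] = kg·s⁻³
Every term reduces to kg·s⁻³.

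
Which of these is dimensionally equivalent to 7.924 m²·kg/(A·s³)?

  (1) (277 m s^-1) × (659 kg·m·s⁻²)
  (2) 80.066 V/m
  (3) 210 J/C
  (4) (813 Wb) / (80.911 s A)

Reference: kg·m²·s⁻³·A⁻¹.
Each option:
  (1) [m·s⁻¹] · [kg·m·s⁻²] = kg·m²·s⁻³
  (2) V·m⁻¹ = J·C⁻¹·m⁻¹ = kg·m·s⁻³·A⁻¹
  (3) J·C⁻¹ = N·m·(s·A)⁻¹ = kg·m²·s⁻³·A⁻¹  ← same
  (4) [kg·m²·s⁻²·A⁻¹] / [s·A] = kg·m²·s⁻³·A⁻²
Only (3) matches kg·m²·s⁻³·A⁻¹.

(3)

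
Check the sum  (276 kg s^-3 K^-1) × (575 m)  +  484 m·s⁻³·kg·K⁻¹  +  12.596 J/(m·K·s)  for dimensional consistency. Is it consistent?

Dimensions:
  (276 kg s^-3 K^-1) × (575 m):  [kg·s⁻³·K⁻¹] · [m] = kg·m·s⁻³·K⁻¹
  484 m·s⁻³·kg·K⁻¹:  kg·m·s⁻³·K⁻¹
  12.596 J/(m·K·s):  J·s⁻¹·m⁻¹·K⁻¹ = N·m·s⁻¹·m⁻¹·K⁻¹ = kg·m·s⁻³·K⁻¹
Every term reduces to kg·m·s⁻³·K⁻¹.

Yes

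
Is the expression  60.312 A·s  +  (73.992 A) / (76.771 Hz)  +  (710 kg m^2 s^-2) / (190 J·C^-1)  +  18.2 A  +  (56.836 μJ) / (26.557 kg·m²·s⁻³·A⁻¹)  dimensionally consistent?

Dimensions:
  60.312 A·s:  A·s = s·A
  (73.992 A) / (76.771 Hz):  [A] / [s⁻¹] = s·A
  (710 kg m^2 s^-2) / (190 J·C^-1):  [kg·m²·s⁻²] / [kg·m²·s⁻³·A⁻¹] = s·A
  18.2 A:  A
  (56.836 μJ) / (26.557 kg·m²·s⁻³·A⁻¹):  [kg·m²·s⁻²] / [kg·m²·s⁻³·A⁻¹] = s·A
The terms do not share a single dimension (A vs s·A).

No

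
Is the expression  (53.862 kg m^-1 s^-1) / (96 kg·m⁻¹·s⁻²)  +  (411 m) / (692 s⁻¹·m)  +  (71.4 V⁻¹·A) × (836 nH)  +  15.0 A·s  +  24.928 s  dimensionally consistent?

No

Dimensions:
  (53.862 kg m^-1 s^-1) / (96 kg·m⁻¹·s⁻²):  [kg·m⁻¹·s⁻¹] / [kg·m⁻¹·s⁻²] = s
  (411 m) / (692 s⁻¹·m):  [m] / [m·s⁻¹] = s
  (71.4 V⁻¹·A) × (836 nH):  [kg⁻¹·m⁻²·s³·A²] · [kg·m²·s⁻²·A⁻²] = s
  15.0 A·s:  A·s = s·A
  24.928 s:  s
The terms do not share a single dimension (s vs s·A).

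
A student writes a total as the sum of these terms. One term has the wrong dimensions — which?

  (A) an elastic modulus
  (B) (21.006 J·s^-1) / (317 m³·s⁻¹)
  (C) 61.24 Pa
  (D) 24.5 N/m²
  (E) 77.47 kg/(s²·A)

(E)

Dimensions:
  (A) [elastic modulus] = kg·m⁻¹·s⁻²
  (B) [kg·m²·s⁻³] / [m³·s⁻¹] = kg·m⁻¹·s⁻²
  (C) Pa = N·m⁻² = kg·m⁻¹·s⁻²
  (D) N·m⁻² = kg·m·s⁻²·m⁻² = kg·m⁻¹·s⁻²
  (E) kg·s⁻²·A⁻¹
All reduce to kg·m⁻¹·s⁻² except (E), which is kg·s⁻²·A⁻¹.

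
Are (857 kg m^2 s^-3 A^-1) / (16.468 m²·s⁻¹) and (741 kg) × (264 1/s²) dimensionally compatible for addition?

Work out the base dimensions of each:
  (857 kg m^2 s^-3 A^-1) / (16.468 m²·s⁻¹):  [kg·m²·s⁻³·A⁻¹] / [m²·s⁻¹] = kg·s⁻²·A⁻¹
  (741 kg) × (264 1/s²):  [kg] · [s⁻²] = kg·s⁻²
kg·s⁻²·A⁻¹ ≠ kg·s⁻², so they cannot be added.

No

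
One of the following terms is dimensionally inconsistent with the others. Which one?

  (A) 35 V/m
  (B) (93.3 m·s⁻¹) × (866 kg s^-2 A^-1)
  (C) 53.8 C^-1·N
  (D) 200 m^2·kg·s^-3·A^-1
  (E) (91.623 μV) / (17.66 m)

(D)

Reduce each to base SI dimensions:
  (A) V·m⁻¹ = J·C⁻¹·m⁻¹ = kg·m·s⁻³·A⁻¹
  (B) [m·s⁻¹] · [kg·s⁻²·A⁻¹] = kg·m·s⁻³·A⁻¹
  (C) N·C⁻¹ = kg·m·s⁻²·(s·A)⁻¹ = kg·m·s⁻³·A⁻¹
  (D) kg·m²·s⁻³·A⁻¹
  (E) [kg·m²·s⁻³·A⁻¹] / [m] = kg·m·s⁻³·A⁻¹
All reduce to kg·m·s⁻³·A⁻¹ except (D), which is kg·m²·s⁻³·A⁻¹.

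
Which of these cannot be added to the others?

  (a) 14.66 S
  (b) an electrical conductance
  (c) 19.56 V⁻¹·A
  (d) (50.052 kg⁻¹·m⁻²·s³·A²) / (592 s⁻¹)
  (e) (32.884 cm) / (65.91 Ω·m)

Expand each in SI base units:
  (a) S = Ω⁻¹ = kg⁻¹·m⁻²·s³·A²
  (b) [electrical conductance] = kg⁻¹·m⁻²·s³·A²
  (c) A·V⁻¹ = A·(J·C⁻¹)⁻¹ = kg⁻¹·m⁻²·s³·A²
  (d) [kg⁻¹·m⁻²·s³·A²] / [s⁻¹] = kg⁻¹·m⁻²·s⁴·A²
  (e) [m] / [kg·m³·s⁻³·A⁻²] = kg⁻¹·m⁻²·s³·A²
All reduce to kg⁻¹·m⁻²·s³·A² except (d), which is kg⁻¹·m⁻²·s⁴·A².

(d)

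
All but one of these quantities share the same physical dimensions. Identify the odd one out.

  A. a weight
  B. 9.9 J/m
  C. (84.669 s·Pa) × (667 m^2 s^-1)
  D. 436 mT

Expand each in SI base units:
  A. [weight] = kg·m·s⁻²
  B. J·m⁻¹ = N·m·m⁻¹ = kg·m·s⁻²
  C. [kg·m⁻¹·s⁻¹] · [m²·s⁻¹] = kg·m·s⁻²
  D. T = Wb·m⁻² = kg·s⁻²·A⁻¹
All reduce to kg·m·s⁻² except D., which is kg·s⁻²·A⁻¹.

D.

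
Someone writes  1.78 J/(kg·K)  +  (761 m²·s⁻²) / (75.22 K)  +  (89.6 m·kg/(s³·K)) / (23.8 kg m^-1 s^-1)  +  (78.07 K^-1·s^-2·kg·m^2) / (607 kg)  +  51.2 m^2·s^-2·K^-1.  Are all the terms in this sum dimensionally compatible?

Work out the base dimensions of each:
  1.78 J/(kg·K):  J·kg⁻¹·K⁻¹ = N·m·kg⁻¹·K⁻¹ = m²·s⁻²·K⁻¹
  (761 m²·s⁻²) / (75.22 K):  [m²·s⁻²] / [K] = m²·s⁻²·K⁻¹
  (89.6 m·kg/(s³·K)) / (23.8 kg m^-1 s^-1):  [kg·m·s⁻³·K⁻¹] / [kg·m⁻¹·s⁻¹] = m²·s⁻²·K⁻¹
  (78.07 K^-1·s^-2·kg·m^2) / (607 kg):  [kg·m²·s⁻²·K⁻¹] / [kg] = m²·s⁻²·K⁻¹
  51.2 m^2·s^-2·K^-1:  m²·s⁻²·K⁻¹
Every term reduces to m²·s⁻²·K⁻¹.

Yes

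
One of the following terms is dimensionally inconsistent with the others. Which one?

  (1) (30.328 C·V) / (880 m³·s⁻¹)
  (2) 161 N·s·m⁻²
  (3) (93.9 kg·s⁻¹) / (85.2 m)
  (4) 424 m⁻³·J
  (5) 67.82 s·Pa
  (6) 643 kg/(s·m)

Expand each in SI base units:
  (1) [kg·m²·s⁻²] / [m³·s⁻¹] = kg·m⁻¹·s⁻¹
  (2) N·s·m⁻² = kg·m·s⁻²·s·m⁻² = kg·m⁻¹·s⁻¹
  (3) [kg·s⁻¹] / [m] = kg·m⁻¹·s⁻¹
  (4) J·m⁻³ = N·m·m⁻³ = kg·m⁻¹·s⁻²
  (5) Pa·s = N·m⁻²·s = kg·m⁻¹·s⁻¹
  (6) kg·m⁻¹·s⁻¹
All reduce to kg·m⁻¹·s⁻¹ except (4), which is kg·m⁻¹·s⁻².

(4)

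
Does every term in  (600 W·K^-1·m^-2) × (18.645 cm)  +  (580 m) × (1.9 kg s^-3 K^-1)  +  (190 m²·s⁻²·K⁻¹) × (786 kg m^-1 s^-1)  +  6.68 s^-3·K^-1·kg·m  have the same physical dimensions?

Reduce each to base SI dimensions:
  (600 W·K^-1·m^-2) × (18.645 cm):  [kg·s⁻³·K⁻¹] · [m] = kg·m·s⁻³·K⁻¹
  (580 m) × (1.9 kg s^-3 K^-1):  [m] · [kg·s⁻³·K⁻¹] = kg·m·s⁻³·K⁻¹
  (190 m²·s⁻²·K⁻¹) × (786 kg m^-1 s^-1):  [m²·s⁻²·K⁻¹] · [kg·m⁻¹·s⁻¹] = kg·m·s⁻³·K⁻¹
  6.68 s^-3·K^-1·kg·m:  kg·m·s⁻³·K⁻¹
Every term reduces to kg·m·s⁻³·K⁻¹.

Yes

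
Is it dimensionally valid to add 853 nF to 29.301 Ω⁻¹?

No

Reduce each to base SI dimensions:
  853 nF:  F = C·V⁻¹ = kg⁻¹·m⁻²·s⁴·A²
  29.301 Ω⁻¹:  Ω⁻¹ = (V·A⁻¹)⁻¹ = kg⁻¹·m⁻²·s³·A²
kg⁻¹·m⁻²·s⁴·A² ≠ kg⁻¹·m⁻²·s³·A², so they cannot be added.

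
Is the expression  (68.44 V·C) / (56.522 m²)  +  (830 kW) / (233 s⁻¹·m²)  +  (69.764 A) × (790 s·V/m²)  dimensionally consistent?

Yes

Expand each in SI base units:
  (68.44 V·C) / (56.522 m²):  [kg·m²·s⁻²] / [m²] = kg·s⁻²
  (830 kW) / (233 s⁻¹·m²):  [kg·m²·s⁻³] / [m²·s⁻¹] = kg·s⁻²
  (69.764 A) × (790 s·V/m²):  [A] · [kg·s⁻²·A⁻¹] = kg·s⁻²
Every term reduces to kg·s⁻².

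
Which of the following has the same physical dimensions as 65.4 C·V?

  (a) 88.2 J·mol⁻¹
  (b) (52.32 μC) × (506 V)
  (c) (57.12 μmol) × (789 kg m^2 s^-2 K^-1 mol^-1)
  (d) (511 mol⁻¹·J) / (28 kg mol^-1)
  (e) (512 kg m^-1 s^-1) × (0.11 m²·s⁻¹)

Reference: C·V = s·A·J·C⁻¹ = kg·m²·s⁻².
Each option:
  (a) J·mol⁻¹ = N·m·mol⁻¹ = kg·m²·s⁻²·mol⁻¹
  (b) [s·A] · [kg·m²·s⁻³·A⁻¹] = kg·m²·s⁻²  ← same
  (c) [mol] · [kg·m²·s⁻²·K⁻¹·mol⁻¹] = kg·m²·s⁻²·K⁻¹
  (d) [kg·m²·s⁻²·mol⁻¹] / [kg·mol⁻¹] = m²·s⁻²
  (e) [kg·m⁻¹·s⁻¹] · [m²·s⁻¹] = kg·m·s⁻²
Only (b) matches kg·m²·s⁻².

(b)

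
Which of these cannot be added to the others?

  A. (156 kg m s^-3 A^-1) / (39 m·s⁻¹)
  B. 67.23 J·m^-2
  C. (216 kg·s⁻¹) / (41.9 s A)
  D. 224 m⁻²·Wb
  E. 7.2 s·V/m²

B.

Work out the base dimensions of each:
  A. [kg·m·s⁻³·A⁻¹] / [m·s⁻¹] = kg·s⁻²·A⁻¹
  B. J·m⁻² = N·m·m⁻² = kg·s⁻²
  C. [kg·s⁻¹] / [s·A] = kg·s⁻²·A⁻¹
  D. Wb·m⁻² = V·s·m⁻² = kg·s⁻²·A⁻¹
  E. V·s·m⁻² = J·C⁻¹·s·m⁻² = kg·s⁻²·A⁻¹
All reduce to kg·s⁻²·A⁻¹ except B., which is kg·s⁻².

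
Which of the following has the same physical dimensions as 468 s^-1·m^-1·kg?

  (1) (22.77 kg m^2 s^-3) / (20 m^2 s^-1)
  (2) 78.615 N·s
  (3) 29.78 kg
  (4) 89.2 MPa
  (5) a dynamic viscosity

(5)

Reference: kg·m⁻¹·s⁻¹.
Each option:
  (1) [kg·m²·s⁻³] / [m²·s⁻¹] = kg·s⁻²
  (2) N·s = kg·m·s⁻²·s = kg·m·s⁻¹
  (3) kg
  (4) Pa = N·m⁻² = kg·m⁻¹·s⁻²
  (5) [dynamic viscosity] = kg·m⁻¹·s⁻¹  ← same
Only (5) matches kg·m⁻¹·s⁻¹.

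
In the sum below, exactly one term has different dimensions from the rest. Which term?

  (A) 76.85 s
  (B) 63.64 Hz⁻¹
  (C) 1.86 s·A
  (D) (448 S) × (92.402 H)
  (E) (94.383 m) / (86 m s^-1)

(C)

In SI base units:
  (A) s
  (B) Hz⁻¹ = (s⁻¹)⁻¹ = s
  (C) A·s = s·A
  (D) [kg⁻¹·m⁻²·s³·A²] · [kg·m²·s⁻²·A⁻²] = s
  (E) [m] / [m·s⁻¹] = s
All reduce to s except (C), which is s·A.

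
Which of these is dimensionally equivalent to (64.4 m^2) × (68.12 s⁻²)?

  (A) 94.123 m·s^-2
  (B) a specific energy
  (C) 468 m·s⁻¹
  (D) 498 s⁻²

(B)

Reference: [m²] · [s⁻²] = m²·s⁻².
Each option:
  (A) m·s⁻²
  (B) [specific energy] = m²·s⁻²  ← same
  (C) m·s⁻¹
  (D) s⁻²
Only (B) matches m²·s⁻².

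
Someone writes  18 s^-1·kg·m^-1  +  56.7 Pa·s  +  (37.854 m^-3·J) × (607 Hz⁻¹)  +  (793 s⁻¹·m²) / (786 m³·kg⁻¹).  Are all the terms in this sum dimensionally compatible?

Yes

Dimensions:
  18 s^-1·kg·m^-1:  kg·m⁻¹·s⁻¹
  56.7 Pa·s:  Pa·s = N·m⁻²·s = kg·m⁻¹·s⁻¹
  (37.854 m^-3·J) × (607 Hz⁻¹):  [kg·m⁻¹·s⁻²] · [s] = kg·m⁻¹·s⁻¹
  (793 s⁻¹·m²) / (786 m³·kg⁻¹):  [m²·s⁻¹] / [kg⁻¹·m³] = kg·m⁻¹·s⁻¹
Every term reduces to kg·m⁻¹·s⁻¹.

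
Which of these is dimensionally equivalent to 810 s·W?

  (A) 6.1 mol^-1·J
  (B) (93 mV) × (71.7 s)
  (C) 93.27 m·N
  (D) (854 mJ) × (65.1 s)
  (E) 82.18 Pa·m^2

(C)

Reference: W·s = J·s⁻¹·s = kg·m²·s⁻².
Each option:
  (A) J·mol⁻¹ = N·m·mol⁻¹ = kg·m²·s⁻²·mol⁻¹
  (B) [kg·m²·s⁻³·A⁻¹] · [s] = kg·m²·s⁻²·A⁻¹
  (C) N·m = kg·m·s⁻²·m = kg·m²·s⁻²  ← same
  (D) [kg·m²·s⁻²] · [s] = kg·m²·s⁻¹
  (E) Pa·m² = N·m⁻²·m² = kg·m·s⁻²
Only (C) matches kg·m²·s⁻².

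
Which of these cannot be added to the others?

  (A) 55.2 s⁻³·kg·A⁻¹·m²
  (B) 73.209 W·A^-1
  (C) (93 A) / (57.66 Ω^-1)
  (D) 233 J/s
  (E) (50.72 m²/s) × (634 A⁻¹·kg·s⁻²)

Expand each in SI base units:
  (A) kg·m²·s⁻³·A⁻¹
  (B) W·A⁻¹ = J·s⁻¹·A⁻¹ = kg·m²·s⁻³·A⁻¹
  (C) [A] / [kg⁻¹·m⁻²·s³·A²] = kg·m²·s⁻³·A⁻¹
  (D) J·s⁻¹ = N·m·s⁻¹ = kg·m²·s⁻³
  (E) [m²·s⁻¹] · [kg·s⁻²·A⁻¹] = kg·m²·s⁻³·A⁻¹
All reduce to kg·m²·s⁻³·A⁻¹ except (D), which is kg·m²·s⁻³.

(D)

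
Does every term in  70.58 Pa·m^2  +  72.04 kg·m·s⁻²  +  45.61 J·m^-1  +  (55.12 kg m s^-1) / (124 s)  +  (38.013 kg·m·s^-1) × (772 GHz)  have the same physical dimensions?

Yes

Dimensions:
  70.58 Pa·m^2:  Pa·m² = N·m⁻²·m² = kg·m·s⁻²
  72.04 kg·m·s⁻²:  kg·m·s⁻²
  45.61 J·m^-1:  J·m⁻¹ = N·m·m⁻¹ = kg·m·s⁻²
  (55.12 kg m s^-1) / (124 s):  [kg·m·s⁻¹] / [s] = kg·m·s⁻²
  (38.013 kg·m·s^-1) × (772 GHz):  [kg·m·s⁻¹] · [s⁻¹] = kg·m·s⁻²
Every term reduces to kg·m·s⁻².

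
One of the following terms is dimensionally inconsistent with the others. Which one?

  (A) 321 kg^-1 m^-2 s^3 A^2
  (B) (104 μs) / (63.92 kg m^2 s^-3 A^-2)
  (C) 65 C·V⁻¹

Dimensions:
  (A) kg⁻¹·m⁻²·s³·A²
  (B) [s] / [kg·m²·s⁻³·A⁻²] = kg⁻¹·m⁻²·s⁴·A²
  (C) C·V⁻¹ = s·A·(J·C⁻¹)⁻¹ = kg⁻¹·m⁻²·s⁴·A²
All reduce to kg⁻¹·m⁻²·s⁴·A² except (A), which is kg⁻¹·m⁻²·s³·A².

(A)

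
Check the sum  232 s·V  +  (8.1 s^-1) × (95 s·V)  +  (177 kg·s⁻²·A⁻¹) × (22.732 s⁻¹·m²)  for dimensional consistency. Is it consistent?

Reduce each to base SI dimensions:
  232 s·V:  V·s = J·C⁻¹·s = kg·m²·s⁻²·A⁻¹
  (8.1 s^-1) × (95 s·V):  [s⁻¹] · [kg·m²·s⁻²·A⁻¹] = kg·m²·s⁻³·A⁻¹
  (177 kg·s⁻²·A⁻¹) × (22.732 s⁻¹·m²):  [kg·s⁻²·A⁻¹] · [m²·s⁻¹] = kg·m²·s⁻³·A⁻¹
The terms do not share a single dimension (kg·m²·s⁻²·A⁻¹ vs kg·m²·s⁻³·A⁻¹).

No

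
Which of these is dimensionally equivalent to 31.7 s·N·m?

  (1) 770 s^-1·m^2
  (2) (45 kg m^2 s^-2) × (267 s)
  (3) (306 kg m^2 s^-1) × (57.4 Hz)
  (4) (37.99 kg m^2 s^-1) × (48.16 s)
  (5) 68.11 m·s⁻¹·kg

(2)

Reference: N·m·s = kg·m·s⁻²·m·s = kg·m²·s⁻¹.
Each option:
  (1) m²·s⁻¹
  (2) [kg·m²·s⁻²] · [s] = kg·m²·s⁻¹  ← same
  (3) [kg·m²·s⁻¹] · [s⁻¹] = kg·m²·s⁻²
  (4) [kg·m²·s⁻¹] · [s] = kg·m²
  (5) kg·m·s⁻¹
Only (2) matches kg·m²·s⁻¹.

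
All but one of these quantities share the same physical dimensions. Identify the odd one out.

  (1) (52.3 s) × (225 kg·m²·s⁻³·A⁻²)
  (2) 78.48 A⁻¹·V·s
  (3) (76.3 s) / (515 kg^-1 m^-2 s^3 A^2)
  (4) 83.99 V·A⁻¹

(4)

In SI base units:
  (1) [s] · [kg·m²·s⁻³·A⁻²] = kg·m²·s⁻²·A⁻²
  (2) V·s·A⁻¹ = J·C⁻¹·s·A⁻¹ = kg·m²·s⁻²·A⁻²
  (3) [s] / [kg⁻¹·m⁻²·s³·A²] = kg·m²·s⁻²·A⁻²
  (4) V·A⁻¹ = J·C⁻¹·A⁻¹ = kg·m²·s⁻³·A⁻²
All reduce to kg·m²·s⁻²·A⁻² except (4), which is kg·m²·s⁻³·A⁻².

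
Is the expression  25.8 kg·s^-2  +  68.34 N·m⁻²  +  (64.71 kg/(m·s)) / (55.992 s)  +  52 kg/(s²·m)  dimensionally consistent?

Work out the base dimensions of each:
  25.8 kg·s^-2:  kg·s⁻²
  68.34 N·m⁻²:  N·m⁻² = kg·m·s⁻²·m⁻² = kg·m⁻¹·s⁻²
  (64.71 kg/(m·s)) / (55.992 s):  [kg·m⁻¹·s⁻¹] / [s] = kg·m⁻¹·s⁻²
  52 kg/(s²·m):  kg·m⁻¹·s⁻²
The terms do not share a single dimension (kg·m⁻¹·s⁻² vs kg·s⁻²).

No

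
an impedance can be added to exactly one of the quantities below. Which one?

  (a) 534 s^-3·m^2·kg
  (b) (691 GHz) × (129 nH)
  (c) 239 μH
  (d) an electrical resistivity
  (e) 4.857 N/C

(b)

Reference: [impedance] = kg·m²·s⁻³·A⁻².
Each option:
  (a) kg·m²·s⁻³
  (b) [s⁻¹] · [kg·m²·s⁻²·A⁻²] = kg·m²·s⁻³·A⁻²  ← same
  (c) H = V·s·A⁻¹ = kg·m²·s⁻²·A⁻²
  (d) [electrical resistivity] = kg·m³·s⁻³·A⁻²
  (e) N·C⁻¹ = kg·m·s⁻²·(s·A)⁻¹ = kg·m·s⁻³·A⁻¹
Only (b) matches kg·m²·s⁻³·A⁻².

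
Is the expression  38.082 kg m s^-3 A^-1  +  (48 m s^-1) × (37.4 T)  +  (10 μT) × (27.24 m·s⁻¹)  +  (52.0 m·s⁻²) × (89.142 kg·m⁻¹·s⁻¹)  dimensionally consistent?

No

In SI base units:
  38.082 kg m s^-3 A^-1:  kg·m·s⁻³·A⁻¹
  (48 m s^-1) × (37.4 T):  [m·s⁻¹] · [kg·s⁻²·A⁻¹] = kg·m·s⁻³·A⁻¹
  (10 μT) × (27.24 m·s⁻¹):  [kg·s⁻²·A⁻¹] · [m·s⁻¹] = kg·m·s⁻³·A⁻¹
  (52.0 m·s⁻²) × (89.142 kg·m⁻¹·s⁻¹):  [m·s⁻²] · [kg·m⁻¹·s⁻¹] = kg·s⁻³
The terms do not share a single dimension (kg·m·s⁻³·A⁻¹ vs kg·s⁻³).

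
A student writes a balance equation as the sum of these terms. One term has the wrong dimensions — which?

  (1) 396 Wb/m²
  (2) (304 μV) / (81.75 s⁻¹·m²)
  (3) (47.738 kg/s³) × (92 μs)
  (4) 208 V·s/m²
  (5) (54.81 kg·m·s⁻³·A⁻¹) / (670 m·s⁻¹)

(3)

Work out the base dimensions of each:
  (1) Wb·m⁻² = V·s·m⁻² = kg·s⁻²·A⁻¹
  (2) [kg·m²·s⁻³·A⁻¹] / [m²·s⁻¹] = kg·s⁻²·A⁻¹
  (3) [kg·s⁻³] · [s] = kg·s⁻²
  (4) V·s·m⁻² = J·C⁻¹·s·m⁻² = kg·s⁻²·A⁻¹
  (5) [kg·m·s⁻³·A⁻¹] / [m·s⁻¹] = kg·s⁻²·A⁻¹
All reduce to kg·s⁻²·A⁻¹ except (3), which is kg·s⁻².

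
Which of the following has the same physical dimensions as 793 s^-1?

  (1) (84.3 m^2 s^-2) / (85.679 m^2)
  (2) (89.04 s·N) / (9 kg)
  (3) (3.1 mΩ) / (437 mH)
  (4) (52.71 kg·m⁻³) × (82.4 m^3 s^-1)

(3)

Reference: s⁻¹.
Each option:
  (1) [m²·s⁻²] / [m²] = s⁻²
  (2) [kg·m·s⁻¹] / [kg] = m·s⁻¹
  (3) [kg·m²·s⁻³·A⁻²] / [kg·m²·s⁻²·A⁻²] = s⁻¹  ← same
  (4) [kg·m⁻³] · [m³·s⁻¹] = kg·s⁻¹
Only (3) matches s⁻¹.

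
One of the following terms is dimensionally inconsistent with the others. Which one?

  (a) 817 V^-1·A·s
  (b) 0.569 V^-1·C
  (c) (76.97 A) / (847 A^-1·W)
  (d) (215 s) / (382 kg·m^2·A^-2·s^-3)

Dimensions:
  (a) A·s·V⁻¹ = A·s·(J·C⁻¹)⁻¹ = kg⁻¹·m⁻²·s⁴·A²
  (b) C·V⁻¹ = s·A·(J·C⁻¹)⁻¹ = kg⁻¹·m⁻²·s⁴·A²
  (c) [A] / [kg·m²·s⁻³·A⁻¹] = kg⁻¹·m⁻²·s³·A²
  (d) [s] / [kg·m²·s⁻³·A⁻²] = kg⁻¹·m⁻²·s⁴·A²
All reduce to kg⁻¹·m⁻²·s⁴·A² except (c), which is kg⁻¹·m⁻²·s³·A².

(c)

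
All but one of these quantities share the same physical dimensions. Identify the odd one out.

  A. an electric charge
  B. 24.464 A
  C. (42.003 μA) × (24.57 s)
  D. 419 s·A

Reduce each to base SI dimensions:
  A. [electric charge] = s·A
  B. A
  C. [A] · [s] = s·A
  D. A·s = s·A
All reduce to s·A except B., which is A.

B.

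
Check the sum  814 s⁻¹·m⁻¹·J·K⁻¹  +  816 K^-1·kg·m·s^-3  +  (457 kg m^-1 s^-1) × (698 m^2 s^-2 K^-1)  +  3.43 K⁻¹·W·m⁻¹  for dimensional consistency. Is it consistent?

Expand each in SI base units:
  814 s⁻¹·m⁻¹·J·K⁻¹:  J·s⁻¹·m⁻¹·K⁻¹ = N·m·s⁻¹·m⁻¹·K⁻¹ = kg·m·s⁻³·K⁻¹
  816 K^-1·kg·m·s^-3:  kg·m·s⁻³·K⁻¹
  (457 kg m^-1 s^-1) × (698 m^2 s^-2 K^-1):  [kg·m⁻¹·s⁻¹] · [m²·s⁻²·K⁻¹] = kg·m·s⁻³·K⁻¹
  3.43 K⁻¹·W·m⁻¹:  W·m⁻¹·K⁻¹ = J·s⁻¹·m⁻¹·K⁻¹ = kg·m·s⁻³·K⁻¹
Every term reduces to kg·m·s⁻³·K⁻¹.

Yes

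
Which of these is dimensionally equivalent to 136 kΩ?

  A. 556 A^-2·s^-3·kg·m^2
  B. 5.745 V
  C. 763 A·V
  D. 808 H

Reference: Ω = V·A⁻¹ = kg·m²·s⁻³·A⁻².
Each option:
  A. kg·m²·s⁻³·A⁻²  ← same
  B. V = J·C⁻¹ = kg·m²·s⁻³·A⁻¹
  C. V·A = J·C⁻¹·A = kg·m²·s⁻³
  D. H = V·s·A⁻¹ = kg·m²·s⁻²·A⁻²
Only A. matches kg·m²·s⁻³·A⁻².

A.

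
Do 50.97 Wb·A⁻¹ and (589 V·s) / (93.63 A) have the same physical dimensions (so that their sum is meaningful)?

Expand each in SI base units:
  50.97 Wb·A⁻¹:  Wb·A⁻¹ = V·s·A⁻¹ = kg·m²·s⁻²·A⁻²
  (589 V·s) / (93.63 A):  [kg·m²·s⁻²·A⁻¹] / [A] = kg·m²·s⁻²·A⁻²
Both are kg·m²·s⁻²·A⁻², so they have the same dimensions and can be added.

Yes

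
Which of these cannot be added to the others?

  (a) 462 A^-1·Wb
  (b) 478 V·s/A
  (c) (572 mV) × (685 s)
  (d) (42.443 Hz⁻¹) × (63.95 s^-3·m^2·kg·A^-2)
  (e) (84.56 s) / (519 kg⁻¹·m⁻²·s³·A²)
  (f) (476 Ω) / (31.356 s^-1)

(c)

Reduce each to base SI dimensions:
  (a) Wb·A⁻¹ = V·s·A⁻¹ = kg·m²·s⁻²·A⁻²
  (b) V·s·A⁻¹ = J·C⁻¹·s·A⁻¹ = kg·m²·s⁻²·A⁻²
  (c) [kg·m²·s⁻³·A⁻¹] · [s] = kg·m²·s⁻²·A⁻¹
  (d) [s] · [kg·m²·s⁻³·A⁻²] = kg·m²·s⁻²·A⁻²
  (e) [s] / [kg⁻¹·m⁻²·s³·A²] = kg·m²·s⁻²·A⁻²
  (f) [kg·m²·s⁻³·A⁻²] / [s⁻¹] = kg·m²·s⁻²·A⁻²
All reduce to kg·m²·s⁻²·A⁻² except (c), which is kg·m²·s⁻²·A⁻¹.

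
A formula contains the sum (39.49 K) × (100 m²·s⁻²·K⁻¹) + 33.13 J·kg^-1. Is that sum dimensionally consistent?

Yes

Expand each in SI base units:
  (39.49 K) × (100 m²·s⁻²·K⁻¹):  [K] · [m²·s⁻²·K⁻¹] = m²·s⁻²
  33.13 J·kg^-1:  J·kg⁻¹ = N·m·kg⁻¹ = m²·s⁻²
Both are m²·s⁻², so they have the same dimensions and can be added.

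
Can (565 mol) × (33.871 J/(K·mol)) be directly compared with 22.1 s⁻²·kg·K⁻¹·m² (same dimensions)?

Dimensions:
  (565 mol) × (33.871 J/(K·mol)):  [mol] · [kg·m²·s⁻²·K⁻¹·mol⁻¹] = kg·m²·s⁻²·K⁻¹
  22.1 s⁻²·kg·K⁻¹·m²:  kg·m²·s⁻²·K⁻¹
Both are kg·m²·s⁻²·K⁻¹, so they have the same dimensions and can be added.

Yes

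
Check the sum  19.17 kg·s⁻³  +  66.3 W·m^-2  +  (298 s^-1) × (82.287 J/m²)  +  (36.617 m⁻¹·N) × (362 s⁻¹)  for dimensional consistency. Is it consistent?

Expand each in SI base units:
  19.17 kg·s⁻³:  kg·s⁻³
  66.3 W·m^-2:  W·m⁻² = J·s⁻¹·m⁻² = kg·s⁻³
  (298 s^-1) × (82.287 J/m²):  [s⁻¹] · [kg·s⁻²] = kg·s⁻³
  (36.617 m⁻¹·N) × (362 s⁻¹):  [kg·s⁻²] · [s⁻¹] = kg·s⁻³
Every term reduces to kg·s⁻³.

Yes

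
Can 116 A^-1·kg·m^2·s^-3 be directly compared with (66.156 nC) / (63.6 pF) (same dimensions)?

Expand each in SI base units:
  116 A^-1·kg·m^2·s^-3:  kg·m²·s⁻³·A⁻¹
  (66.156 nC) / (63.6 pF):  [s·A] / [kg⁻¹·m⁻²·s⁴·A²] = kg·m²·s⁻³·A⁻¹
Both are kg·m²·s⁻³·A⁻¹, so they have the same dimensions and can be added.

Yes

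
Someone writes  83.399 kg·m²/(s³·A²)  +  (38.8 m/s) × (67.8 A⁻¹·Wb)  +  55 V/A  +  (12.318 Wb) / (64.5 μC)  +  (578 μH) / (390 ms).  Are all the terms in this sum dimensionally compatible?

No

Work out the base dimensions of each:
  83.399 kg·m²/(s³·A²):  kg·m²·s⁻³·A⁻²
  (38.8 m/s) × (67.8 A⁻¹·Wb):  [m·s⁻¹] · [kg·m²·s⁻²·A⁻²] = kg·m³·s⁻³·A⁻²
  55 V/A:  V·A⁻¹ = J·C⁻¹·A⁻¹ = kg·m²·s⁻³·A⁻²
  (12.318 Wb) / (64.5 μC):  [kg·m²·s⁻²·A⁻¹] / [s·A] = kg·m²·s⁻³·A⁻²
  (578 μH) / (390 ms):  [kg·m²·s⁻²·A⁻²] / [s] = kg·m²·s⁻³·A⁻²
The terms do not share a single dimension (kg·m²·s⁻³·A⁻² vs kg·m³·s⁻³·A⁻²).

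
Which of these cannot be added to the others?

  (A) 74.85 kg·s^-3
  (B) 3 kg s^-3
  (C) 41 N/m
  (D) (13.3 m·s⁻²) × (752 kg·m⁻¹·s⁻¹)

(C)

Reduce each to base SI dimensions:
  (A) kg·s⁻³
  (B) kg·s⁻³
  (C) N·m⁻¹ = kg·m·s⁻²·m⁻¹ = kg·s⁻²
  (D) [m·s⁻²] · [kg·m⁻¹·s⁻¹] = kg·s⁻³
All reduce to kg·s⁻³ except (C), which is kg·s⁻².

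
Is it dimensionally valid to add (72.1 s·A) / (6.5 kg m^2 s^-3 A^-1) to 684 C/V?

Work out the base dimensions of each:
  (72.1 s·A) / (6.5 kg m^2 s^-3 A^-1):  [s·A] / [kg·m²·s⁻³·A⁻¹] = kg⁻¹·m⁻²·s⁴·A²
  684 C/V:  C·V⁻¹ = s·A·(J·C⁻¹)⁻¹ = kg⁻¹·m⁻²·s⁴·A²
Both are kg⁻¹·m⁻²·s⁴·A², so they have the same dimensions and can be added.

Yes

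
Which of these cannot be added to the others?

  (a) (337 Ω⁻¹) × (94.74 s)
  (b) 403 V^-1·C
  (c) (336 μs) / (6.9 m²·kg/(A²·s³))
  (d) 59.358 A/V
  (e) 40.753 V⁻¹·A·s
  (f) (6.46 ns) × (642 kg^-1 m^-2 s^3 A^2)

(d)

In SI base units:
  (a) [kg⁻¹·m⁻²·s³·A²] · [s] = kg⁻¹·m⁻²·s⁴·A²
  (b) C·V⁻¹ = s·A·(J·C⁻¹)⁻¹ = kg⁻¹·m⁻²·s⁴·A²
  (c) [s] / [kg·m²·s⁻³·A⁻²] = kg⁻¹·m⁻²·s⁴·A²
  (d) A·V⁻¹ = A·(J·C⁻¹)⁻¹ = kg⁻¹·m⁻²·s³·A²
  (e) A·s·V⁻¹ = A·s·(J·C⁻¹)⁻¹ = kg⁻¹·m⁻²·s⁴·A²
  (f) [s] · [kg⁻¹·m⁻²·s³·A²] = kg⁻¹·m⁻²·s⁴·A²
All reduce to kg⁻¹·m⁻²·s⁴·A² except (d), which is kg⁻¹·m⁻²·s³·A².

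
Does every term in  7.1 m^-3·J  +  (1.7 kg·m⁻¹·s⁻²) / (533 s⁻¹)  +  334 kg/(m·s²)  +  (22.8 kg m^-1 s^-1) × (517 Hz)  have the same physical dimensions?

In SI base units:
  7.1 m^-3·J:  J·m⁻³ = N·m·m⁻³ = kg·m⁻¹·s⁻²
  (1.7 kg·m⁻¹·s⁻²) / (533 s⁻¹):  [kg·m⁻¹·s⁻²] / [s⁻¹] = kg·m⁻¹·s⁻¹
  334 kg/(m·s²):  kg·m⁻¹·s⁻²
  (22.8 kg m^-1 s^-1) × (517 Hz):  [kg·m⁻¹·s⁻¹] · [s⁻¹] = kg·m⁻¹·s⁻²
The terms do not share a single dimension (kg·m⁻¹·s⁻² vs kg·m⁻¹·s⁻¹).

No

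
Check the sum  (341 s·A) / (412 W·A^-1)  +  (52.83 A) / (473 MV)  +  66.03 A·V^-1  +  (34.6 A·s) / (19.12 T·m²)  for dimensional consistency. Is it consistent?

Dimensions:
  (341 s·A) / (412 W·A^-1):  [s·A] / [kg·m²·s⁻³·A⁻¹] = kg⁻¹·m⁻²·s⁴·A²
  (52.83 A) / (473 MV):  [A] / [kg·m²·s⁻³·A⁻¹] = kg⁻¹·m⁻²·s³·A²
  66.03 A·V^-1:  A·V⁻¹ = A·(J·C⁻¹)⁻¹ = kg⁻¹·m⁻²·s³·A²
  (34.6 A·s) / (19.12 T·m²):  [s·A] / [kg·m²·s⁻²·A⁻¹] = kg⁻¹·m⁻²·s³·A²
The terms do not share a single dimension (kg⁻¹·m⁻²·s³·A² vs kg⁻¹·m⁻²·s⁴·A²).

No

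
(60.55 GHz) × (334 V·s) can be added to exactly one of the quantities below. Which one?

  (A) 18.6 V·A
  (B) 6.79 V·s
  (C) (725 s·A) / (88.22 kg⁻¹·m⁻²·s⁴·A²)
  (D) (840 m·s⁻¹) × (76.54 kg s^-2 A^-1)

(C)

Reference: [s⁻¹] · [kg·m²·s⁻²·A⁻¹] = kg·m²·s⁻³·A⁻¹.
Each option:
  (A) V·A = J·C⁻¹·A = kg·m²·s⁻³
  (B) V·s = J·C⁻¹·s = kg·m²·s⁻²·A⁻¹
  (C) [s·A] / [kg⁻¹·m⁻²·s⁴·A²] = kg·m²·s⁻³·A⁻¹  ← same
  (D) [m·s⁻¹] · [kg·s⁻²·A⁻¹] = kg·m·s⁻³·A⁻¹
Only (C) matches kg·m²·s⁻³·A⁻¹.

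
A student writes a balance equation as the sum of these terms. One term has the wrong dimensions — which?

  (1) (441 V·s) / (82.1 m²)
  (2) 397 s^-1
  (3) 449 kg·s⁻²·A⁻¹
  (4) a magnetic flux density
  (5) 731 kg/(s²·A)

(2)

Expand each in SI base units:
  (1) [kg·m²·s⁻²·A⁻¹] / [m²] = kg·s⁻²·A⁻¹
  (2) s⁻¹
  (3) kg·s⁻²·A⁻¹
  (4) [magnetic flux density] = kg·s⁻²·A⁻¹
  (5) kg·s⁻²·A⁻¹
All reduce to kg·s⁻²·A⁻¹ except (2), which is s⁻¹.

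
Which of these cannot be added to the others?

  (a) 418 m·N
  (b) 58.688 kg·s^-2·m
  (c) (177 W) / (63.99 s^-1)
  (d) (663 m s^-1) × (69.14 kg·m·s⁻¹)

In SI base units:
  (a) N·m = kg·m·s⁻²·m = kg·m²·s⁻²
  (b) kg·m·s⁻²
  (c) [kg·m²·s⁻³] / [s⁻¹] = kg·m²·s⁻²
  (d) [m·s⁻¹] · [kg·m·s⁻¹] = kg·m²·s⁻²
All reduce to kg·m²·s⁻² except (b), which is kg·m·s⁻².

(b)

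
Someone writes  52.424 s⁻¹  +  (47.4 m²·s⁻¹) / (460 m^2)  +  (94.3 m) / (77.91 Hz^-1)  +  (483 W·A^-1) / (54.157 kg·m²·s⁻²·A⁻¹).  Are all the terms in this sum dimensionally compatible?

No

In SI base units:
  52.424 s⁻¹:  s⁻¹
  (47.4 m²·s⁻¹) / (460 m^2):  [m²·s⁻¹] / [m²] = s⁻¹
  (94.3 m) / (77.91 Hz^-1):  [m] / [s] = m·s⁻¹
  (483 W·A^-1) / (54.157 kg·m²·s⁻²·A⁻¹):  [kg·m²·s⁻³·A⁻¹] / [kg·m²·s⁻²·A⁻¹] = s⁻¹
The terms do not share a single dimension (m·s⁻¹ vs s⁻¹).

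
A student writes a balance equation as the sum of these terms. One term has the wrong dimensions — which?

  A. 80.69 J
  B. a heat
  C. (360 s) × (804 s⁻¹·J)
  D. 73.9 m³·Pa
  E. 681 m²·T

E.

Work out the base dimensions of each:
  A. J = N·m = kg·m²·s⁻²
  B. [heat] = kg·m²·s⁻²
  C. [s] · [kg·m²·s⁻³] = kg·m²·s⁻²
  D. Pa·m³ = N·m⁻²·m³ = kg·m²·s⁻²
  E. T·m² = Wb·m⁻²·m² = kg·m²·s⁻²·A⁻¹
All reduce to kg·m²·s⁻² except E., which is kg·m²·s⁻²·A⁻¹.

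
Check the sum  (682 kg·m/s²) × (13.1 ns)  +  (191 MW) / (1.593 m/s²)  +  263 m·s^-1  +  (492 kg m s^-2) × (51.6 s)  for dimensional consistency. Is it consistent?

Expand each in SI base units:
  (682 kg·m/s²) × (13.1 ns):  [kg·m·s⁻²] · [s] = kg·m·s⁻¹
  (191 MW) / (1.593 m/s²):  [kg·m²·s⁻³] / [m·s⁻²] = kg·m·s⁻¹
  263 m·s^-1:  m·s⁻¹
  (492 kg m s^-2) × (51.6 s):  [kg·m·s⁻²] · [s] = kg·m·s⁻¹
The terms do not share a single dimension (kg·m·s⁻¹ vs m·s⁻¹).

No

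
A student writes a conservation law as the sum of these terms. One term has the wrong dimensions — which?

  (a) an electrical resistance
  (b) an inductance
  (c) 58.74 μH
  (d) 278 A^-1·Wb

Expand each in SI base units:
  (a) [electrical resistance] = kg·m²·s⁻³·A⁻²
  (b) [inductance] = kg·m²·s⁻²·A⁻²
  (c) H = V·s·A⁻¹ = kg·m²·s⁻²·A⁻²
  (d) Wb·A⁻¹ = V·s·A⁻¹ = kg·m²·s⁻²·A⁻²
All reduce to kg·m²·s⁻²·A⁻² except (a), which is kg·m²·s⁻³·A⁻².

(a)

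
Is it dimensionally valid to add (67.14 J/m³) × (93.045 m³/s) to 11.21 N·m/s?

Yes

In SI base units:
  (67.14 J/m³) × (93.045 m³/s):  [kg·m⁻¹·s⁻²] · [m³·s⁻¹] = kg·m²·s⁻³
  11.21 N·m/s:  N·m·s⁻¹ = kg·m·s⁻²·m·s⁻¹ = kg·m²·s⁻³
Both are kg·m²·s⁻³, so they have the same dimensions and can be added.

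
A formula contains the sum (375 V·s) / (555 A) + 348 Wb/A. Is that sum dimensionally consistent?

Yes

In SI base units:
  (375 V·s) / (555 A):  [kg·m²·s⁻²·A⁻¹] / [A] = kg·m²·s⁻²·A⁻²
  348 Wb/A:  Wb·A⁻¹ = V·s·A⁻¹ = kg·m²·s⁻²·A⁻²
Both are kg·m²·s⁻²·A⁻², so they have the same dimensions and can be added.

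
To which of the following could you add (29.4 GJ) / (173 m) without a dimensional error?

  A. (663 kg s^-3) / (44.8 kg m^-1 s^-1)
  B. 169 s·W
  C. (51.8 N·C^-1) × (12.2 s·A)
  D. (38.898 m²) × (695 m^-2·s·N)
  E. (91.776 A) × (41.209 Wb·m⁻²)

Reference: [kg·m²·s⁻²] / [m] = kg·m·s⁻².
Each option:
  A. [kg·s⁻³] / [kg·m⁻¹·s⁻¹] = m·s⁻²
  B. W·s = J·s⁻¹·s = kg·m²·s⁻²
  C. [kg·m·s⁻³·A⁻¹] · [s·A] = kg·m·s⁻²  ← same
  D. [m²] · [kg·m⁻¹·s⁻¹] = kg·m·s⁻¹
  E. [A] · [kg·s⁻²·A⁻¹] = kg·s⁻²
Only C. matches kg·m·s⁻².

C.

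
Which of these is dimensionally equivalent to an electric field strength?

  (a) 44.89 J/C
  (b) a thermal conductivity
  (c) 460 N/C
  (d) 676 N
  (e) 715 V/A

(c)

Reference: [electric field strength] = kg·m·s⁻³·A⁻¹.
Each option:
  (a) J·C⁻¹ = N·m·(s·A)⁻¹ = kg·m²·s⁻³·A⁻¹
  (b) [thermal conductivity] = kg·m·s⁻³·K⁻¹
  (c) N·C⁻¹ = kg·m·s⁻²·(s·A)⁻¹ = kg·m·s⁻³·A⁻¹  ← same
  (d) N = kg·m·s⁻²
  (e) V·A⁻¹ = J·C⁻¹·A⁻¹ = kg·m²·s⁻³·A⁻²
Only (c) matches kg·m·s⁻³·A⁻¹.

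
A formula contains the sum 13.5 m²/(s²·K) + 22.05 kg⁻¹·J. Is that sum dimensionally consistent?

No

Dimensions:
  13.5 m²/(s²·K):  m²·s⁻²·K⁻¹
  22.05 kg⁻¹·J:  J·kg⁻¹ = N·m·kg⁻¹ = m²·s⁻²
m²·s⁻²·K⁻¹ ≠ m²·s⁻², so they cannot be added.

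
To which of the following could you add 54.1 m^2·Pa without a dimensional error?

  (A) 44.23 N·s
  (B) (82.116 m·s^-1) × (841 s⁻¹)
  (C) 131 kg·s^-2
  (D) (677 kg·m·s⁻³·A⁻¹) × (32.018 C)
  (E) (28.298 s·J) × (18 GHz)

(D)

Reference: Pa·m² = N·m⁻²·m² = kg·m·s⁻².
Each option:
  (A) N·s = kg·m·s⁻²·s = kg·m·s⁻¹
  (B) [m·s⁻¹] · [s⁻¹] = m·s⁻²
  (C) kg·s⁻²
  (D) [kg·m·s⁻³·A⁻¹] · [s·A] = kg·m·s⁻²  ← same
  (E) [kg·m²·s⁻¹] · [s⁻¹] = kg·m²·s⁻²
Only (D) matches kg·m·s⁻².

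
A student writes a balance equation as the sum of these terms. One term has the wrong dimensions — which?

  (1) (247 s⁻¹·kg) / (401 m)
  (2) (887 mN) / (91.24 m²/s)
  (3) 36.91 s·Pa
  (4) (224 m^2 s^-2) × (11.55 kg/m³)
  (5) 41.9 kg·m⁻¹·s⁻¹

(4)

Work out the base dimensions of each:
  (1) [kg·s⁻¹] / [m] = kg·m⁻¹·s⁻¹
  (2) [kg·m·s⁻²] / [m²·s⁻¹] = kg·m⁻¹·s⁻¹
  (3) Pa·s = N·m⁻²·s = kg·m⁻¹·s⁻¹
  (4) [m²·s⁻²] · [kg·m⁻³] = kg·m⁻¹·s⁻²
  (5) kg·m⁻¹·s⁻¹
All reduce to kg·m⁻¹·s⁻¹ except (4), which is kg·m⁻¹·s⁻².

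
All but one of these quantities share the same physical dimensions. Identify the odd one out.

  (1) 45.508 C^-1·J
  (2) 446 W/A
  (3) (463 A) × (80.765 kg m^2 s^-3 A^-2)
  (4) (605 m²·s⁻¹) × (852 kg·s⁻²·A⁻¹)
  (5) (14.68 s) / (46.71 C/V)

(5)

In SI base units:
  (1) J·C⁻¹ = N·m·(s·A)⁻¹ = kg·m²·s⁻³·A⁻¹
  (2) W·A⁻¹ = J·s⁻¹·A⁻¹ = kg·m²·s⁻³·A⁻¹
  (3) [A] · [kg·m²·s⁻³·A⁻²] = kg·m²·s⁻³·A⁻¹
  (4) [m²·s⁻¹] · [kg·s⁻²·A⁻¹] = kg·m²·s⁻³·A⁻¹
  (5) [s] / [kg⁻¹·m⁻²·s⁴·A²] = kg·m²·s⁻³·A⁻²
All reduce to kg·m²·s⁻³·A⁻¹ except (5), which is kg·m²·s⁻³·A⁻².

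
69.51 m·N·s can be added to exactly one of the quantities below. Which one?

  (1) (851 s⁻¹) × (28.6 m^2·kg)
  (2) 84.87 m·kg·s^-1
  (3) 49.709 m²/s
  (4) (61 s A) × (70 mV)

Reference: N·m·s = kg·m·s⁻²·m·s = kg·m²·s⁻¹.
Each option:
  (1) [s⁻¹] · [kg·m²] = kg·m²·s⁻¹  ← same
  (2) kg·m·s⁻¹
  (3) m²·s⁻¹
  (4) [s·A] · [kg·m²·s⁻³·A⁻¹] = kg·m²·s⁻²
Only (1) matches kg·m²·s⁻¹.

(1)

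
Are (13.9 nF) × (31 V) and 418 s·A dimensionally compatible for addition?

Work out the base dimensions of each:
  (13.9 nF) × (31 V):  [kg⁻¹·m⁻²·s⁴·A²] · [kg·m²·s⁻³·A⁻¹] = s·A
  418 s·A:  A·s = s·A
Both are s·A, so they have the same dimensions and can be added.

Yes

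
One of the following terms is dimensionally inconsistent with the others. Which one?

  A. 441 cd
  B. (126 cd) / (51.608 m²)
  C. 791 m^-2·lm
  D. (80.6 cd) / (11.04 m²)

A.

Reduce each to base SI dimensions:
  A. cd
  B. [cd] / [m²] = m⁻²·cd
  C. lm·m⁻² = cd·m⁻² = m⁻²·cd
  D. [cd] / [m²] = m⁻²·cd
All reduce to m⁻²·cd except A., which is cd.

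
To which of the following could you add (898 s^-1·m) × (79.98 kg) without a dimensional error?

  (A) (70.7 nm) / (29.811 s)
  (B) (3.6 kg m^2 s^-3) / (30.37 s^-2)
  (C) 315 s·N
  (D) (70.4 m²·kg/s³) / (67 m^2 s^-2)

(C)

Reference: [m·s⁻¹] · [kg] = kg·m·s⁻¹.
Each option:
  (A) [m] / [s] = m·s⁻¹
  (B) [kg·m²·s⁻³] / [s⁻²] = kg·m²·s⁻¹
  (C) N·s = kg·m·s⁻²·s = kg·m·s⁻¹  ← same
  (D) [kg·m²·s⁻³] / [m²·s⁻²] = kg·s⁻¹
Only (C) matches kg·m·s⁻¹.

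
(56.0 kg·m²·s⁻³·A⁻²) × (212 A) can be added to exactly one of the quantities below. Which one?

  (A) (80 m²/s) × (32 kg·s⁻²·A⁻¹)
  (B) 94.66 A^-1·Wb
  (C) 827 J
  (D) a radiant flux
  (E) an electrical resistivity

Reference: [kg·m²·s⁻³·A⁻²] · [A] = kg·m²·s⁻³·A⁻¹.
Each option:
  (A) [m²·s⁻¹] · [kg·s⁻²·A⁻¹] = kg·m²·s⁻³·A⁻¹  ← same
  (B) Wb·A⁻¹ = V·s·A⁻¹ = kg·m²·s⁻²·A⁻²
  (C) J = N·m = kg·m²·s⁻²
  (D) [radiant flux] = kg·m²·s⁻³
  (E) [electrical resistivity] = kg·m³·s⁻³·A⁻²
Only (A) matches kg·m²·s⁻³·A⁻¹.

(A)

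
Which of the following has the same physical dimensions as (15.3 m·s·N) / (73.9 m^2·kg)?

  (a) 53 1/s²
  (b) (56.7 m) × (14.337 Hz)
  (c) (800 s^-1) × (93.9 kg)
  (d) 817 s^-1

(d)

Reference: [kg·m²·s⁻¹] / [kg·m²] = s⁻¹.
Each option:
  (a) s⁻²
  (b) [m] · [s⁻¹] = m·s⁻¹
  (c) [s⁻¹] · [kg] = kg·s⁻¹
  (d) s⁻¹  ← same
Only (d) matches s⁻¹.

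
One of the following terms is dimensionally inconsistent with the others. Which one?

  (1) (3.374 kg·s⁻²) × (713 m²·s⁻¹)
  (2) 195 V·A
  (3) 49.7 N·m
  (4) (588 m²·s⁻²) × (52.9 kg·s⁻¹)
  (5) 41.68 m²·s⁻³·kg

Work out the base dimensions of each:
  (1) [kg·s⁻²] · [m²·s⁻¹] = kg·m²·s⁻³
  (2) V·A = J·C⁻¹·A = kg·m²·s⁻³
  (3) N·m = kg·m·s⁻²·m = kg·m²·s⁻²
  (4) [m²·s⁻²] · [kg·s⁻¹] = kg·m²·s⁻³
  (5) kg·m²·s⁻³
All reduce to kg·m²·s⁻³ except (3), which is kg·m²·s⁻².

(3)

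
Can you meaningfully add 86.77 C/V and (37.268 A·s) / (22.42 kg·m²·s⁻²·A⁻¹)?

In SI base units:
  86.77 C/V:  C·V⁻¹ = s·A·(J·C⁻¹)⁻¹ = kg⁻¹·m⁻²·s⁴·A²
  (37.268 A·s) / (22.42 kg·m²·s⁻²·A⁻¹):  [s·A] / [kg·m²·s⁻²·A⁻¹] = kg⁻¹·m⁻²·s³·A²
kg⁻¹·m⁻²·s⁴·A² ≠ kg⁻¹·m⁻²·s³·A², so they cannot be added.

No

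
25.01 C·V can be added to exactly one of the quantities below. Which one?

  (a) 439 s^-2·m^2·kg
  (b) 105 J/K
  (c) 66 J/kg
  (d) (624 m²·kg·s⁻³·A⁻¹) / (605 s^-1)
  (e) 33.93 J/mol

Reference: C·V = s·A·J·C⁻¹ = kg·m²·s⁻².
Each option:
  (a) kg·m²·s⁻²  ← same
  (b) J·K⁻¹ = N·m·K⁻¹ = kg·m²·s⁻²·K⁻¹
  (c) J·kg⁻¹ = N·m·kg⁻¹ = m²·s⁻²
  (d) [kg·m²·s⁻³·A⁻¹] / [s⁻¹] = kg·m²·s⁻²·A⁻¹
  (e) J·mol⁻¹ = N·m·mol⁻¹ = kg·m²·s⁻²·mol⁻¹
Only (a) matches kg·m²·s⁻².

(a)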